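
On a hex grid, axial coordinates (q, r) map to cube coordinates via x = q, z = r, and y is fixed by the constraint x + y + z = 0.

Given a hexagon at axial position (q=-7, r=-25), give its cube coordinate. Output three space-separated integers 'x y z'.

x = q = -7
z = r = -25
y = -x - z = -(-7) - (-25) = 32

Answer: -7 32 -25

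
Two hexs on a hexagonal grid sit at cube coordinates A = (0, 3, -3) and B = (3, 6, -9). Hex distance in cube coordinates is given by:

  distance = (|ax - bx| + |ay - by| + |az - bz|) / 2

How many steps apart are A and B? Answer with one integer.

|ax - bx| = |0 - 3| = 3
|ay - by| = |3 - 6| = 3
|az - bz| = |-3 - (-9)| = 6
distance = (3 + 3 + 6) / 2 = 12 / 2 = 6

Answer: 6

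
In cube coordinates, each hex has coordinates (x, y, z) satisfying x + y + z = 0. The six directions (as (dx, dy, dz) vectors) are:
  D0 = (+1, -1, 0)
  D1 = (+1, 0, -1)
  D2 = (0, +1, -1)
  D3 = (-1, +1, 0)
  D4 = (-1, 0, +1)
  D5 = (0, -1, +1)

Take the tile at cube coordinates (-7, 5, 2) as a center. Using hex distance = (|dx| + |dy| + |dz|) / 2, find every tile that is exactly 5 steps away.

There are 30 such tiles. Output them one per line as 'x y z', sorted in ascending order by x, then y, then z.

Walk ring at distance 5 from (-7, 5, 2):
Start at center + D4*5 = (-12, 5, 7)
  hex 0: (-12, 5, 7)
  hex 1: (-11, 4, 7)
  hex 2: (-10, 3, 7)
  hex 3: (-9, 2, 7)
  hex 4: (-8, 1, 7)
  hex 5: (-7, 0, 7)
  hex 6: (-6, 0, 6)
  hex 7: (-5, 0, 5)
  hex 8: (-4, 0, 4)
  hex 9: (-3, 0, 3)
  hex 10: (-2, 0, 2)
  hex 11: (-2, 1, 1)
  hex 12: (-2, 2, 0)
  hex 13: (-2, 3, -1)
  hex 14: (-2, 4, -2)
  hex 15: (-2, 5, -3)
  hex 16: (-3, 6, -3)
  hex 17: (-4, 7, -3)
  hex 18: (-5, 8, -3)
  hex 19: (-6, 9, -3)
  hex 20: (-7, 10, -3)
  hex 21: (-8, 10, -2)
  hex 22: (-9, 10, -1)
  hex 23: (-10, 10, 0)
  hex 24: (-11, 10, 1)
  hex 25: (-12, 10, 2)
  hex 26: (-12, 9, 3)
  hex 27: (-12, 8, 4)
  hex 28: (-12, 7, 5)
  hex 29: (-12, 6, 6)
Sorted: 30 hexes.

Answer: -12 5 7
-12 6 6
-12 7 5
-12 8 4
-12 9 3
-12 10 2
-11 4 7
-11 10 1
-10 3 7
-10 10 0
-9 2 7
-9 10 -1
-8 1 7
-8 10 -2
-7 0 7
-7 10 -3
-6 0 6
-6 9 -3
-5 0 5
-5 8 -3
-4 0 4
-4 7 -3
-3 0 3
-3 6 -3
-2 0 2
-2 1 1
-2 2 0
-2 3 -1
-2 4 -2
-2 5 -3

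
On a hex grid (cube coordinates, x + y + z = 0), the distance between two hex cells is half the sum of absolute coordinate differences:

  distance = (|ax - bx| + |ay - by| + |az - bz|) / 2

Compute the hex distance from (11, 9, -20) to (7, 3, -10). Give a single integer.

|ax - bx| = |11 - 7| = 4
|ay - by| = |9 - 3| = 6
|az - bz| = |-20 - (-10)| = 10
distance = (4 + 6 + 10) / 2 = 20 / 2 = 10

Answer: 10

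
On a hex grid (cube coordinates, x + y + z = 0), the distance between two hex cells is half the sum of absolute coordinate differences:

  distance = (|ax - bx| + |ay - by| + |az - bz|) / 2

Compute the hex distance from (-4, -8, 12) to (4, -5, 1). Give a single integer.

|ax - bx| = |-4 - 4| = 8
|ay - by| = |-8 - (-5)| = 3
|az - bz| = |12 - 1| = 11
distance = (8 + 3 + 11) / 2 = 22 / 2 = 11

Answer: 11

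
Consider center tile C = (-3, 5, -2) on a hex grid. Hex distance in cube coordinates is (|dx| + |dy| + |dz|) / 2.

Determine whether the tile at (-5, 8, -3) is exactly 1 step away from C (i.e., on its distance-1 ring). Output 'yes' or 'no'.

Answer: no

Derivation:
|px - cx| = |-5 - (-3)| = 2
|py - cy| = |8 - 5| = 3
|pz - cz| = |-3 - (-2)| = 1
distance = (2+3+1)/2 = 6/2 = 3
radius = 1; distance != radius -> no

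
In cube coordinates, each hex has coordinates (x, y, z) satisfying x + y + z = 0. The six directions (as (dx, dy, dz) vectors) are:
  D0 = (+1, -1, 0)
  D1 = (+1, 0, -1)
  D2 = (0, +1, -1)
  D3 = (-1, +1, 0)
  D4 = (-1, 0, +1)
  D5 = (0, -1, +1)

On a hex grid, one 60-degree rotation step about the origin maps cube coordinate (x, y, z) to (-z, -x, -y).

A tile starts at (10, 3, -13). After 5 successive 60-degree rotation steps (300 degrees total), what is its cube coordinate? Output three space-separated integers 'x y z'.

Start: (10, 3, -13)
Step 1: (10, 3, -13) -> (-(-13), -(10), -(3)) = (13, -10, -3)
Step 2: (13, -10, -3) -> (-(-3), -(13), -(-10)) = (3, -13, 10)
Step 3: (3, -13, 10) -> (-(10), -(3), -(-13)) = (-10, -3, 13)
Step 4: (-10, -3, 13) -> (-(13), -(-10), -(-3)) = (-13, 10, 3)
Step 5: (-13, 10, 3) -> (-(3), -(-13), -(10)) = (-3, 13, -10)

Answer: -3 13 -10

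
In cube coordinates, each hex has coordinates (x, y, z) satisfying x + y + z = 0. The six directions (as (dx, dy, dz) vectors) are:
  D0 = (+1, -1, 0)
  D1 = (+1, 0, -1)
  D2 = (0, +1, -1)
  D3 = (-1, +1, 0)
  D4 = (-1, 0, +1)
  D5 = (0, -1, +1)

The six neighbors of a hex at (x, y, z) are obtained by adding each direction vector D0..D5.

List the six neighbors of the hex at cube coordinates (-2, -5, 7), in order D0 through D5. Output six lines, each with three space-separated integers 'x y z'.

Center: (-2, -5, 7). Add each direction:
  D0: (-2, -5, 7) + (1, -1, 0) = (-1, -6, 7)
  D1: (-2, -5, 7) + (1, 0, -1) = (-1, -5, 6)
  D2: (-2, -5, 7) + (0, 1, -1) = (-2, -4, 6)
  D3: (-2, -5, 7) + (-1, 1, 0) = (-3, -4, 7)
  D4: (-2, -5, 7) + (-1, 0, 1) = (-3, -5, 8)
  D5: (-2, -5, 7) + (0, -1, 1) = (-2, -6, 8)

Answer: -1 -6 7
-1 -5 6
-2 -4 6
-3 -4 7
-3 -5 8
-2 -6 8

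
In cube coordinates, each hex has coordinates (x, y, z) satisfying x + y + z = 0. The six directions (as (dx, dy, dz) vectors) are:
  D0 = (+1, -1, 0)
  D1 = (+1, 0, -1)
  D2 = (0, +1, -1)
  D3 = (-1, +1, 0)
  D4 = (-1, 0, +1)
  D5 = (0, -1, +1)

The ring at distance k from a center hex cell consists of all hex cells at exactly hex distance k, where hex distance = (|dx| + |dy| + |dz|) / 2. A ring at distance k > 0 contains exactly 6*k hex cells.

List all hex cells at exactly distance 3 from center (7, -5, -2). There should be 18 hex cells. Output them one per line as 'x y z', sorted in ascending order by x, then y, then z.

Walk ring at distance 3 from (7, -5, -2):
Start at center + D4*3 = (4, -5, 1)
  hex 0: (4, -5, 1)
  hex 1: (5, -6, 1)
  hex 2: (6, -7, 1)
  hex 3: (7, -8, 1)
  hex 4: (8, -8, 0)
  hex 5: (9, -8, -1)
  hex 6: (10, -8, -2)
  hex 7: (10, -7, -3)
  hex 8: (10, -6, -4)
  hex 9: (10, -5, -5)
  hex 10: (9, -4, -5)
  hex 11: (8, -3, -5)
  hex 12: (7, -2, -5)
  hex 13: (6, -2, -4)
  hex 14: (5, -2, -3)
  hex 15: (4, -2, -2)
  hex 16: (4, -3, -1)
  hex 17: (4, -4, 0)
Sorted: 18 hexes.

Answer: 4 -5 1
4 -4 0
4 -3 -1
4 -2 -2
5 -6 1
5 -2 -3
6 -7 1
6 -2 -4
7 -8 1
7 -2 -5
8 -8 0
8 -3 -5
9 -8 -1
9 -4 -5
10 -8 -2
10 -7 -3
10 -6 -4
10 -5 -5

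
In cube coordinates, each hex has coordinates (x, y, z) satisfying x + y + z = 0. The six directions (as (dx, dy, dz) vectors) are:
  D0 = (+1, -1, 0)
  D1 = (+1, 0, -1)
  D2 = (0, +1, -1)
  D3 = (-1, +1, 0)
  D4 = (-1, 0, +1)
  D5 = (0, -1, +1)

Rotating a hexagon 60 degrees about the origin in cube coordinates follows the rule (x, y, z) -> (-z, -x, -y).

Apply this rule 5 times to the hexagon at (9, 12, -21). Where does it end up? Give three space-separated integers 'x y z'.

Answer: -12 21 -9

Derivation:
Start: (9, 12, -21)
Step 1: (9, 12, -21) -> (-(-21), -(9), -(12)) = (21, -9, -12)
Step 2: (21, -9, -12) -> (-(-12), -(21), -(-9)) = (12, -21, 9)
Step 3: (12, -21, 9) -> (-(9), -(12), -(-21)) = (-9, -12, 21)
Step 4: (-9, -12, 21) -> (-(21), -(-9), -(-12)) = (-21, 9, 12)
Step 5: (-21, 9, 12) -> (-(12), -(-21), -(9)) = (-12, 21, -9)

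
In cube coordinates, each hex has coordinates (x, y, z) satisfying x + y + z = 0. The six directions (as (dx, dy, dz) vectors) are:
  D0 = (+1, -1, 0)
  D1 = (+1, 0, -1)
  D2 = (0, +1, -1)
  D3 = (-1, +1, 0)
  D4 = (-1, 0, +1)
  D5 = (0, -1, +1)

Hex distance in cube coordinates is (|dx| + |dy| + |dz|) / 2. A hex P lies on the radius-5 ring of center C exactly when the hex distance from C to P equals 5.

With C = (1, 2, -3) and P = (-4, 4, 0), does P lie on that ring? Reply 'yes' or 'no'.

|px - cx| = |-4 - 1| = 5
|py - cy| = |4 - 2| = 2
|pz - cz| = |0 - (-3)| = 3
distance = (5+2+3)/2 = 10/2 = 5
radius = 5; distance == radius -> yes

Answer: yes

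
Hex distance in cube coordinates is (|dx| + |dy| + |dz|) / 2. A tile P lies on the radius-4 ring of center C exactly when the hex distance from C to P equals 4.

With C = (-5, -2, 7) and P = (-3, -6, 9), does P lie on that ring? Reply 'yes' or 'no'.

|px - cx| = |-3 - (-5)| = 2
|py - cy| = |-6 - (-2)| = 4
|pz - cz| = |9 - 7| = 2
distance = (2+4+2)/2 = 8/2 = 4
radius = 4; distance == radius -> yes

Answer: yes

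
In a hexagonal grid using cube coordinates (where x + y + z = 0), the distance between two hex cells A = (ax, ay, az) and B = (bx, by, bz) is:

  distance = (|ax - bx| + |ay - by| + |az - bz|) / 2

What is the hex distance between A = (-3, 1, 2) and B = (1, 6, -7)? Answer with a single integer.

|ax - bx| = |-3 - 1| = 4
|ay - by| = |1 - 6| = 5
|az - bz| = |2 - (-7)| = 9
distance = (4 + 5 + 9) / 2 = 18 / 2 = 9

Answer: 9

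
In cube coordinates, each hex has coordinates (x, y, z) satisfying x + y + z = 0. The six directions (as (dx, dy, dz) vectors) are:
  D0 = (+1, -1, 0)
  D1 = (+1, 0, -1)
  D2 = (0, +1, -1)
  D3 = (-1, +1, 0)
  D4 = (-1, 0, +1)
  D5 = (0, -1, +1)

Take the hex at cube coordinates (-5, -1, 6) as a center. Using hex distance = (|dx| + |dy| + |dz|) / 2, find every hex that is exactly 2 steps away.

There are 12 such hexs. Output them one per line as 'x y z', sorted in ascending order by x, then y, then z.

Walk ring at distance 2 from (-5, -1, 6):
Start at center + D4*2 = (-7, -1, 8)
  hex 0: (-7, -1, 8)
  hex 1: (-6, -2, 8)
  hex 2: (-5, -3, 8)
  hex 3: (-4, -3, 7)
  hex 4: (-3, -3, 6)
  hex 5: (-3, -2, 5)
  hex 6: (-3, -1, 4)
  hex 7: (-4, 0, 4)
  hex 8: (-5, 1, 4)
  hex 9: (-6, 1, 5)
  hex 10: (-7, 1, 6)
  hex 11: (-7, 0, 7)
Sorted: 12 hexes.

Answer: -7 -1 8
-7 0 7
-7 1 6
-6 -2 8
-6 1 5
-5 -3 8
-5 1 4
-4 -3 7
-4 0 4
-3 -3 6
-3 -2 5
-3 -1 4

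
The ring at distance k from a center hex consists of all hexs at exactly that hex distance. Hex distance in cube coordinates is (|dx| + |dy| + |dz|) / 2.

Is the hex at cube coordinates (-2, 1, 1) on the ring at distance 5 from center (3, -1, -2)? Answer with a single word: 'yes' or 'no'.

Answer: yes

Derivation:
|px - cx| = |-2 - 3| = 5
|py - cy| = |1 - (-1)| = 2
|pz - cz| = |1 - (-2)| = 3
distance = (5+2+3)/2 = 10/2 = 5
radius = 5; distance == radius -> yes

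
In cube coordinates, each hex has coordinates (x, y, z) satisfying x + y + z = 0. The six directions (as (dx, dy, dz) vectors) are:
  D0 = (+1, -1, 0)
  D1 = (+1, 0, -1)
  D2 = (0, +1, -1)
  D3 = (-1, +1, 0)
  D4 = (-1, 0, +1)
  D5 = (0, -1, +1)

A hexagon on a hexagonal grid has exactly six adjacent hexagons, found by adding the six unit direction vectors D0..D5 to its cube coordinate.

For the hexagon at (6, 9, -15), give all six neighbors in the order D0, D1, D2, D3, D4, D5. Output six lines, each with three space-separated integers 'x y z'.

Answer: 7 8 -15
7 9 -16
6 10 -16
5 10 -15
5 9 -14
6 8 -14

Derivation:
Center: (6, 9, -15). Add each direction:
  D0: (6, 9, -15) + (1, -1, 0) = (7, 8, -15)
  D1: (6, 9, -15) + (1, 0, -1) = (7, 9, -16)
  D2: (6, 9, -15) + (0, 1, -1) = (6, 10, -16)
  D3: (6, 9, -15) + (-1, 1, 0) = (5, 10, -15)
  D4: (6, 9, -15) + (-1, 0, 1) = (5, 9, -14)
  D5: (6, 9, -15) + (0, -1, 1) = (6, 8, -14)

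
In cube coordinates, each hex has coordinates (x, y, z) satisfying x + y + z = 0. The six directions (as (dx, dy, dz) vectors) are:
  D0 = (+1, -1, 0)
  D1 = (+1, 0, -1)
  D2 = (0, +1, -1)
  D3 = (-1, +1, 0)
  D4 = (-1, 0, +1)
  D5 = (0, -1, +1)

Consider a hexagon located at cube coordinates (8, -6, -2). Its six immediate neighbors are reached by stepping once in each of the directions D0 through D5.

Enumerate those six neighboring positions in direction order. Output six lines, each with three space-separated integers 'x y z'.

Answer: 9 -7 -2
9 -6 -3
8 -5 -3
7 -5 -2
7 -6 -1
8 -7 -1

Derivation:
Center: (8, -6, -2). Add each direction:
  D0: (8, -6, -2) + (1, -1, 0) = (9, -7, -2)
  D1: (8, -6, -2) + (1, 0, -1) = (9, -6, -3)
  D2: (8, -6, -2) + (0, 1, -1) = (8, -5, -3)
  D3: (8, -6, -2) + (-1, 1, 0) = (7, -5, -2)
  D4: (8, -6, -2) + (-1, 0, 1) = (7, -6, -1)
  D5: (8, -6, -2) + (0, -1, 1) = (8, -7, -1)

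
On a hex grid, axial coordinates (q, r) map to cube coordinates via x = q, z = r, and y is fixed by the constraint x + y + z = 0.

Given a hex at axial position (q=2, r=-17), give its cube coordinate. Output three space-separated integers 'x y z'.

x = q = 2
z = r = -17
y = -x - z = -(2) - (-17) = 15

Answer: 2 15 -17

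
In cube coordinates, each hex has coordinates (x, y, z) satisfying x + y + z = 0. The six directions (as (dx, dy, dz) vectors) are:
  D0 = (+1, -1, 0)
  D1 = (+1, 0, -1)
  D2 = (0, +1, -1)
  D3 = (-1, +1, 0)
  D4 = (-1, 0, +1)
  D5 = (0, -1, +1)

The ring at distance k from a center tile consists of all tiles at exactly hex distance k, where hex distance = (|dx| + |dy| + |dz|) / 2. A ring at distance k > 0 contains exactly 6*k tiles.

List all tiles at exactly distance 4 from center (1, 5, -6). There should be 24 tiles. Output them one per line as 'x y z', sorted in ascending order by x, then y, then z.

Answer: -3 5 -2
-3 6 -3
-3 7 -4
-3 8 -5
-3 9 -6
-2 4 -2
-2 9 -7
-1 3 -2
-1 9 -8
0 2 -2
0 9 -9
1 1 -2
1 9 -10
2 1 -3
2 8 -10
3 1 -4
3 7 -10
4 1 -5
4 6 -10
5 1 -6
5 2 -7
5 3 -8
5 4 -9
5 5 -10

Derivation:
Walk ring at distance 4 from (1, 5, -6):
Start at center + D4*4 = (-3, 5, -2)
  hex 0: (-3, 5, -2)
  hex 1: (-2, 4, -2)
  hex 2: (-1, 3, -2)
  hex 3: (0, 2, -2)
  hex 4: (1, 1, -2)
  hex 5: (2, 1, -3)
  hex 6: (3, 1, -4)
  hex 7: (4, 1, -5)
  hex 8: (5, 1, -6)
  hex 9: (5, 2, -7)
  hex 10: (5, 3, -8)
  hex 11: (5, 4, -9)
  hex 12: (5, 5, -10)
  hex 13: (4, 6, -10)
  hex 14: (3, 7, -10)
  hex 15: (2, 8, -10)
  hex 16: (1, 9, -10)
  hex 17: (0, 9, -9)
  hex 18: (-1, 9, -8)
  hex 19: (-2, 9, -7)
  hex 20: (-3, 9, -6)
  hex 21: (-3, 8, -5)
  hex 22: (-3, 7, -4)
  hex 23: (-3, 6, -3)
Sorted: 24 hexes.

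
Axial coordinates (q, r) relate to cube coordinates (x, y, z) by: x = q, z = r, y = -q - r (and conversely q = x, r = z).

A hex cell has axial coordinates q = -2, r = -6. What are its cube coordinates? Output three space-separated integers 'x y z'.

Answer: -2 8 -6

Derivation:
x = q = -2
z = r = -6
y = -x - z = -(-2) - (-6) = 8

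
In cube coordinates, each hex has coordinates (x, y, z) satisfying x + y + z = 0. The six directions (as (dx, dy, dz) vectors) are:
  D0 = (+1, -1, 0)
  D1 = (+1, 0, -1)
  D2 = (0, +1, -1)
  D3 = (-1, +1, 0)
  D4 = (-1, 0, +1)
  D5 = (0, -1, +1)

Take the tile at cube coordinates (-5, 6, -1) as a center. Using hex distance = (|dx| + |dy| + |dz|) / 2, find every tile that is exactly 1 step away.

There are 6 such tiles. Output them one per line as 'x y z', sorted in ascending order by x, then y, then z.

Answer: -6 6 0
-6 7 -1
-5 5 0
-5 7 -2
-4 5 -1
-4 6 -2

Derivation:
Walk ring at distance 1 from (-5, 6, -1):
Start at center + D4*1 = (-6, 6, 0)
  hex 0: (-6, 6, 0)
  hex 1: (-5, 5, 0)
  hex 2: (-4, 5, -1)
  hex 3: (-4, 6, -2)
  hex 4: (-5, 7, -2)
  hex 5: (-6, 7, -1)
Sorted: 6 hexes.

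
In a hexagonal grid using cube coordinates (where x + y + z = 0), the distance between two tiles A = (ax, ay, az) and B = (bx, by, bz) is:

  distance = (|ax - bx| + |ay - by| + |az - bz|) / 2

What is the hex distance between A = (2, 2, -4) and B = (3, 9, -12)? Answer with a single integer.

Answer: 8

Derivation:
|ax - bx| = |2 - 3| = 1
|ay - by| = |2 - 9| = 7
|az - bz| = |-4 - (-12)| = 8
distance = (1 + 7 + 8) / 2 = 16 / 2 = 8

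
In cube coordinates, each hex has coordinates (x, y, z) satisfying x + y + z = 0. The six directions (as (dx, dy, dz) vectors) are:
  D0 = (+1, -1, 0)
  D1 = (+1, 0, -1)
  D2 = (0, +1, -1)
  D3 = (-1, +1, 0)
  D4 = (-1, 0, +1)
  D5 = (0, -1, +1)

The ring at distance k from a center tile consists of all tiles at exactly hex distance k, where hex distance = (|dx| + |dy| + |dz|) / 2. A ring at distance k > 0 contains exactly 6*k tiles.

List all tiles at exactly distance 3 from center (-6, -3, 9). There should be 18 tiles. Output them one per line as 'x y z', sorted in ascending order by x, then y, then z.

Answer: -9 -3 12
-9 -2 11
-9 -1 10
-9 0 9
-8 -4 12
-8 0 8
-7 -5 12
-7 0 7
-6 -6 12
-6 0 6
-5 -6 11
-5 -1 6
-4 -6 10
-4 -2 6
-3 -6 9
-3 -5 8
-3 -4 7
-3 -3 6

Derivation:
Walk ring at distance 3 from (-6, -3, 9):
Start at center + D4*3 = (-9, -3, 12)
  hex 0: (-9, -3, 12)
  hex 1: (-8, -4, 12)
  hex 2: (-7, -5, 12)
  hex 3: (-6, -6, 12)
  hex 4: (-5, -6, 11)
  hex 5: (-4, -6, 10)
  hex 6: (-3, -6, 9)
  hex 7: (-3, -5, 8)
  hex 8: (-3, -4, 7)
  hex 9: (-3, -3, 6)
  hex 10: (-4, -2, 6)
  hex 11: (-5, -1, 6)
  hex 12: (-6, 0, 6)
  hex 13: (-7, 0, 7)
  hex 14: (-8, 0, 8)
  hex 15: (-9, 0, 9)
  hex 16: (-9, -1, 10)
  hex 17: (-9, -2, 11)
Sorted: 18 hexes.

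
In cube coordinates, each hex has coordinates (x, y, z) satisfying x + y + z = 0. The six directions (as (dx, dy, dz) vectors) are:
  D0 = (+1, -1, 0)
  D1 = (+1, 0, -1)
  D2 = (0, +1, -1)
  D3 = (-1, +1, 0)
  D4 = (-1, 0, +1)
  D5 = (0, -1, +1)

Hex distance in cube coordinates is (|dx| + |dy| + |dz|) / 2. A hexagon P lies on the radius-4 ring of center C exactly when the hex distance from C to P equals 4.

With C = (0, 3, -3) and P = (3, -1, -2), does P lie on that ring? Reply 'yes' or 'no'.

|px - cx| = |3 - 0| = 3
|py - cy| = |-1 - 3| = 4
|pz - cz| = |-2 - (-3)| = 1
distance = (3+4+1)/2 = 8/2 = 4
radius = 4; distance == radius -> yes

Answer: yes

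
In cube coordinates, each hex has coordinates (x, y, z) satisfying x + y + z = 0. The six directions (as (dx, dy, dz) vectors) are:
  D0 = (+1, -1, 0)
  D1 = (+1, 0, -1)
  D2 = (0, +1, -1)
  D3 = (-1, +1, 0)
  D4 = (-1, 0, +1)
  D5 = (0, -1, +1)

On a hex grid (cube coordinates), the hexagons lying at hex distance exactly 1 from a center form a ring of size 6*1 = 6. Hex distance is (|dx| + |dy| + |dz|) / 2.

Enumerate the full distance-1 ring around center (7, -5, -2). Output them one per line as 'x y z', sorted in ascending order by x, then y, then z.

Answer: 6 -5 -1
6 -4 -2
7 -6 -1
7 -4 -3
8 -6 -2
8 -5 -3

Derivation:
Walk ring at distance 1 from (7, -5, -2):
Start at center + D4*1 = (6, -5, -1)
  hex 0: (6, -5, -1)
  hex 1: (7, -6, -1)
  hex 2: (8, -6, -2)
  hex 3: (8, -5, -3)
  hex 4: (7, -4, -3)
  hex 5: (6, -4, -2)
Sorted: 6 hexes.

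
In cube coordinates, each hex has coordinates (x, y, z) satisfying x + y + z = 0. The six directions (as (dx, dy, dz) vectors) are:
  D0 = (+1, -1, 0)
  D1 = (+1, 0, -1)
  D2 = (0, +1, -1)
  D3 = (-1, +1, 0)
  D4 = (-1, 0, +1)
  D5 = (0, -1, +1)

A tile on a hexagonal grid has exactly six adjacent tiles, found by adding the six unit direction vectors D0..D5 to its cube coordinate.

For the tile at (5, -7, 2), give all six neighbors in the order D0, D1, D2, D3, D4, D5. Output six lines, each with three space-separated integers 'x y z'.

Center: (5, -7, 2). Add each direction:
  D0: (5, -7, 2) + (1, -1, 0) = (6, -8, 2)
  D1: (5, -7, 2) + (1, 0, -1) = (6, -7, 1)
  D2: (5, -7, 2) + (0, 1, -1) = (5, -6, 1)
  D3: (5, -7, 2) + (-1, 1, 0) = (4, -6, 2)
  D4: (5, -7, 2) + (-1, 0, 1) = (4, -7, 3)
  D5: (5, -7, 2) + (0, -1, 1) = (5, -8, 3)

Answer: 6 -8 2
6 -7 1
5 -6 1
4 -6 2
4 -7 3
5 -8 3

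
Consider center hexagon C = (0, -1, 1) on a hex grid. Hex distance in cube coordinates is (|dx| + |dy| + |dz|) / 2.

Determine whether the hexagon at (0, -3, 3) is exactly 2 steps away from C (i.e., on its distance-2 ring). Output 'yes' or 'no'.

|px - cx| = |0 - 0| = 0
|py - cy| = |-3 - (-1)| = 2
|pz - cz| = |3 - 1| = 2
distance = (0+2+2)/2 = 4/2 = 2
radius = 2; distance == radius -> yes

Answer: yes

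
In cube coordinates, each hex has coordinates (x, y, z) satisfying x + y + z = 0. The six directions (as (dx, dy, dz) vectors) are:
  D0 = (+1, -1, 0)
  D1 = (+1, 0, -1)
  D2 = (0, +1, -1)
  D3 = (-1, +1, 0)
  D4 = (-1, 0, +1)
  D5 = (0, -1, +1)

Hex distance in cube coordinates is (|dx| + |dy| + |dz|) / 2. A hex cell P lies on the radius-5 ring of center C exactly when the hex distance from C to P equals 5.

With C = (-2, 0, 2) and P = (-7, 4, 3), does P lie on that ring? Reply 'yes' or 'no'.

|px - cx| = |-7 - (-2)| = 5
|py - cy| = |4 - 0| = 4
|pz - cz| = |3 - 2| = 1
distance = (5+4+1)/2 = 10/2 = 5
radius = 5; distance == radius -> yes

Answer: yes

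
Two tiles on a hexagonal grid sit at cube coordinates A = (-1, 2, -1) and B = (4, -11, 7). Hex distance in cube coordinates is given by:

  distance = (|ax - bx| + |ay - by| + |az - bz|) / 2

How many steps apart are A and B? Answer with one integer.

Answer: 13

Derivation:
|ax - bx| = |-1 - 4| = 5
|ay - by| = |2 - (-11)| = 13
|az - bz| = |-1 - 7| = 8
distance = (5 + 13 + 8) / 2 = 26 / 2 = 13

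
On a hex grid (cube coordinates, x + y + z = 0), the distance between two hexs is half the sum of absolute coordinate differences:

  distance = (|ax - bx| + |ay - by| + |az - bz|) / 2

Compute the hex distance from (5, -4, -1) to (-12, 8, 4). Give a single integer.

|ax - bx| = |5 - (-12)| = 17
|ay - by| = |-4 - 8| = 12
|az - bz| = |-1 - 4| = 5
distance = (17 + 12 + 5) / 2 = 34 / 2 = 17

Answer: 17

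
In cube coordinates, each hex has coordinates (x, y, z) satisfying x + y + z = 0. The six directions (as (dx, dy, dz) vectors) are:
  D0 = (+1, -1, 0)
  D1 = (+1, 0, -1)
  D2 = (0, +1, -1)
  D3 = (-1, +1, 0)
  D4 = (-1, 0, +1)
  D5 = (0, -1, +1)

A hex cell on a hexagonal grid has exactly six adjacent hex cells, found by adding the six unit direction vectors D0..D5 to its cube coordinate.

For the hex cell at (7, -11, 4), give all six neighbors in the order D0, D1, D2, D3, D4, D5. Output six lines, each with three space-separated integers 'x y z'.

Answer: 8 -12 4
8 -11 3
7 -10 3
6 -10 4
6 -11 5
7 -12 5

Derivation:
Center: (7, -11, 4). Add each direction:
  D0: (7, -11, 4) + (1, -1, 0) = (8, -12, 4)
  D1: (7, -11, 4) + (1, 0, -1) = (8, -11, 3)
  D2: (7, -11, 4) + (0, 1, -1) = (7, -10, 3)
  D3: (7, -11, 4) + (-1, 1, 0) = (6, -10, 4)
  D4: (7, -11, 4) + (-1, 0, 1) = (6, -11, 5)
  D5: (7, -11, 4) + (0, -1, 1) = (7, -12, 5)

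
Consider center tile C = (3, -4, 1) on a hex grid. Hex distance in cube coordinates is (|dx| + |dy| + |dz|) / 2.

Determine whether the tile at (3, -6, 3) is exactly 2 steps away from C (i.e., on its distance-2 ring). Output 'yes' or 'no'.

Answer: yes

Derivation:
|px - cx| = |3 - 3| = 0
|py - cy| = |-6 - (-4)| = 2
|pz - cz| = |3 - 1| = 2
distance = (0+2+2)/2 = 4/2 = 2
radius = 2; distance == radius -> yes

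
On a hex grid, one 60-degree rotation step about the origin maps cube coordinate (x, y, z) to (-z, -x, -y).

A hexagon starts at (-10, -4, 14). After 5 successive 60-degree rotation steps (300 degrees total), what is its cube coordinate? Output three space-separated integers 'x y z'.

Start: (-10, -4, 14)
Step 1: (-10, -4, 14) -> (-(14), -(-10), -(-4)) = (-14, 10, 4)
Step 2: (-14, 10, 4) -> (-(4), -(-14), -(10)) = (-4, 14, -10)
Step 3: (-4, 14, -10) -> (-(-10), -(-4), -(14)) = (10, 4, -14)
Step 4: (10, 4, -14) -> (-(-14), -(10), -(4)) = (14, -10, -4)
Step 5: (14, -10, -4) -> (-(-4), -(14), -(-10)) = (4, -14, 10)

Answer: 4 -14 10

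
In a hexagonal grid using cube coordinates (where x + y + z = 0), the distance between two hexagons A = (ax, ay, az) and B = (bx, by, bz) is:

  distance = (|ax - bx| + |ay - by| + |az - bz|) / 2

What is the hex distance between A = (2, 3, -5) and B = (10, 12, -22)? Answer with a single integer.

|ax - bx| = |2 - 10| = 8
|ay - by| = |3 - 12| = 9
|az - bz| = |-5 - (-22)| = 17
distance = (8 + 9 + 17) / 2 = 34 / 2 = 17

Answer: 17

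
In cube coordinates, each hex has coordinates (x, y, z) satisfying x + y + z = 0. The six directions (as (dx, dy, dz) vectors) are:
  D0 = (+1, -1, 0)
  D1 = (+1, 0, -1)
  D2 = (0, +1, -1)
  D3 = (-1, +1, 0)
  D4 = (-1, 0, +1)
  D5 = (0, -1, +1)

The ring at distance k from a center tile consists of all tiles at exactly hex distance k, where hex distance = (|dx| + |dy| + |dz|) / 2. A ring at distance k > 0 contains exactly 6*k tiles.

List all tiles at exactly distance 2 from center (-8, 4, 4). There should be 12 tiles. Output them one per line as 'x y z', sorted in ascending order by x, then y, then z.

Answer: -10 4 6
-10 5 5
-10 6 4
-9 3 6
-9 6 3
-8 2 6
-8 6 2
-7 2 5
-7 5 2
-6 2 4
-6 3 3
-6 4 2

Derivation:
Walk ring at distance 2 from (-8, 4, 4):
Start at center + D4*2 = (-10, 4, 6)
  hex 0: (-10, 4, 6)
  hex 1: (-9, 3, 6)
  hex 2: (-8, 2, 6)
  hex 3: (-7, 2, 5)
  hex 4: (-6, 2, 4)
  hex 5: (-6, 3, 3)
  hex 6: (-6, 4, 2)
  hex 7: (-7, 5, 2)
  hex 8: (-8, 6, 2)
  hex 9: (-9, 6, 3)
  hex 10: (-10, 6, 4)
  hex 11: (-10, 5, 5)
Sorted: 12 hexes.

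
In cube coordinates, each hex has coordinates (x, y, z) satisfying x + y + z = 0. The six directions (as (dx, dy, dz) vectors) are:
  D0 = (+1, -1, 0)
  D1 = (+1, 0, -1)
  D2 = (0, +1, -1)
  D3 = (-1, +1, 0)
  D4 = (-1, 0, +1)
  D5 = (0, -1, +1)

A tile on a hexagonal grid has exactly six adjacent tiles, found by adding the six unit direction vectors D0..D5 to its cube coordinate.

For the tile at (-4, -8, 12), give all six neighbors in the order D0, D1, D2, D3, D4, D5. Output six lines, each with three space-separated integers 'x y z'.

Answer: -3 -9 12
-3 -8 11
-4 -7 11
-5 -7 12
-5 -8 13
-4 -9 13

Derivation:
Center: (-4, -8, 12). Add each direction:
  D0: (-4, -8, 12) + (1, -1, 0) = (-3, -9, 12)
  D1: (-4, -8, 12) + (1, 0, -1) = (-3, -8, 11)
  D2: (-4, -8, 12) + (0, 1, -1) = (-4, -7, 11)
  D3: (-4, -8, 12) + (-1, 1, 0) = (-5, -7, 12)
  D4: (-4, -8, 12) + (-1, 0, 1) = (-5, -8, 13)
  D5: (-4, -8, 12) + (0, -1, 1) = (-4, -9, 13)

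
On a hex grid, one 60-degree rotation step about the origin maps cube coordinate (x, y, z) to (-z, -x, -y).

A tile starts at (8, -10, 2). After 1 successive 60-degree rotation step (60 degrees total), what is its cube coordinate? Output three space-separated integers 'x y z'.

Answer: -2 -8 10

Derivation:
Start: (8, -10, 2)
Step 1: (8, -10, 2) -> (-(2), -(8), -(-10)) = (-2, -8, 10)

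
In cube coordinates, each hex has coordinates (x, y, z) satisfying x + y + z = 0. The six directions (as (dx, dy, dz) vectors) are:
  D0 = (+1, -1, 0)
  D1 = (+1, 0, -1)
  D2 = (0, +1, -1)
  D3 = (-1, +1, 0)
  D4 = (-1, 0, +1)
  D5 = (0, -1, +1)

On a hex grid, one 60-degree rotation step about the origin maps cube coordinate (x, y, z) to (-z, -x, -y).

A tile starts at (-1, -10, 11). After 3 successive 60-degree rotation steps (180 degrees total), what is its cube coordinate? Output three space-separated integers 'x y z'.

Answer: 1 10 -11

Derivation:
Start: (-1, -10, 11)
Step 1: (-1, -10, 11) -> (-(11), -(-1), -(-10)) = (-11, 1, 10)
Step 2: (-11, 1, 10) -> (-(10), -(-11), -(1)) = (-10, 11, -1)
Step 3: (-10, 11, -1) -> (-(-1), -(-10), -(11)) = (1, 10, -11)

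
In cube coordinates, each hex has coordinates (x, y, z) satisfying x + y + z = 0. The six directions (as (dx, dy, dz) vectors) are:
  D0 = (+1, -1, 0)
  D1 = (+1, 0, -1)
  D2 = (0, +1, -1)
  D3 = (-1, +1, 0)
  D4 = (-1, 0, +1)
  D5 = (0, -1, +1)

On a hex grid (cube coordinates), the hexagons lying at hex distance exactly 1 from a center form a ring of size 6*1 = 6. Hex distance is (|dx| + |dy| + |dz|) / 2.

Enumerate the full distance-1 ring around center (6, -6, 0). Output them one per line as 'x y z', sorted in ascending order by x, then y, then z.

Walk ring at distance 1 from (6, -6, 0):
Start at center + D4*1 = (5, -6, 1)
  hex 0: (5, -6, 1)
  hex 1: (6, -7, 1)
  hex 2: (7, -7, 0)
  hex 3: (7, -6, -1)
  hex 4: (6, -5, -1)
  hex 5: (5, -5, 0)
Sorted: 6 hexes.

Answer: 5 -6 1
5 -5 0
6 -7 1
6 -5 -1
7 -7 0
7 -6 -1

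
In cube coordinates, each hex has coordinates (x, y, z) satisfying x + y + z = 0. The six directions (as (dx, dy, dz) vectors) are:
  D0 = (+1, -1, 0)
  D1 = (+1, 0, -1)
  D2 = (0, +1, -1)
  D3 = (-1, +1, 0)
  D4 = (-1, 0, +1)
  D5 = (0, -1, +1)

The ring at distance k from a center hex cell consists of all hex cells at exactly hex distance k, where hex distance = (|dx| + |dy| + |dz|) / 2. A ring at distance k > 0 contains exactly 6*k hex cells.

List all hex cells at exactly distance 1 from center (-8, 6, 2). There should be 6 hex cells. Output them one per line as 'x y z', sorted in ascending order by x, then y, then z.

Answer: -9 6 3
-9 7 2
-8 5 3
-8 7 1
-7 5 2
-7 6 1

Derivation:
Walk ring at distance 1 from (-8, 6, 2):
Start at center + D4*1 = (-9, 6, 3)
  hex 0: (-9, 6, 3)
  hex 1: (-8, 5, 3)
  hex 2: (-7, 5, 2)
  hex 3: (-7, 6, 1)
  hex 4: (-8, 7, 1)
  hex 5: (-9, 7, 2)
Sorted: 6 hexes.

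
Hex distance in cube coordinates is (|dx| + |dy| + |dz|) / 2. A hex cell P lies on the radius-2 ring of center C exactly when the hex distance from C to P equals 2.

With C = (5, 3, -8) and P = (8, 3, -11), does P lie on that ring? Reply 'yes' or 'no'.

Answer: no

Derivation:
|px - cx| = |8 - 5| = 3
|py - cy| = |3 - 3| = 0
|pz - cz| = |-11 - (-8)| = 3
distance = (3+0+3)/2 = 6/2 = 3
radius = 2; distance != radius -> no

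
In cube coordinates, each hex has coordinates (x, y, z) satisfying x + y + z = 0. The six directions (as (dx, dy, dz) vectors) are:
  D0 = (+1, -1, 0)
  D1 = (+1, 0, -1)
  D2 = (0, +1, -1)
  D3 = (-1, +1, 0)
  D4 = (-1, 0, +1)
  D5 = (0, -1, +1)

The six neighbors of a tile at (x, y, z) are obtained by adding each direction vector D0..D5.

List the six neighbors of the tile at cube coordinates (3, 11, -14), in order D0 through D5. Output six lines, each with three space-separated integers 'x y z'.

Answer: 4 10 -14
4 11 -15
3 12 -15
2 12 -14
2 11 -13
3 10 -13

Derivation:
Center: (3, 11, -14). Add each direction:
  D0: (3, 11, -14) + (1, -1, 0) = (4, 10, -14)
  D1: (3, 11, -14) + (1, 0, -1) = (4, 11, -15)
  D2: (3, 11, -14) + (0, 1, -1) = (3, 12, -15)
  D3: (3, 11, -14) + (-1, 1, 0) = (2, 12, -14)
  D4: (3, 11, -14) + (-1, 0, 1) = (2, 11, -13)
  D5: (3, 11, -14) + (0, -1, 1) = (3, 10, -13)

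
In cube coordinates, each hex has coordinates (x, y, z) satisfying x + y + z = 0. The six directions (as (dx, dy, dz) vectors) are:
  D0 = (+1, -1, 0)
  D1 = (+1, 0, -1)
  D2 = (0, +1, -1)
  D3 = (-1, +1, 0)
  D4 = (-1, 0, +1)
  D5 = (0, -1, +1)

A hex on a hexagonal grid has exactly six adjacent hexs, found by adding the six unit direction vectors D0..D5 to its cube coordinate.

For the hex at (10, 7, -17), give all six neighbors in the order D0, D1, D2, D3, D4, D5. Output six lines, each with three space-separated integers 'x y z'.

Answer: 11 6 -17
11 7 -18
10 8 -18
9 8 -17
9 7 -16
10 6 -16

Derivation:
Center: (10, 7, -17). Add each direction:
  D0: (10, 7, -17) + (1, -1, 0) = (11, 6, -17)
  D1: (10, 7, -17) + (1, 0, -1) = (11, 7, -18)
  D2: (10, 7, -17) + (0, 1, -1) = (10, 8, -18)
  D3: (10, 7, -17) + (-1, 1, 0) = (9, 8, -17)
  D4: (10, 7, -17) + (-1, 0, 1) = (9, 7, -16)
  D5: (10, 7, -17) + (0, -1, 1) = (10, 6, -16)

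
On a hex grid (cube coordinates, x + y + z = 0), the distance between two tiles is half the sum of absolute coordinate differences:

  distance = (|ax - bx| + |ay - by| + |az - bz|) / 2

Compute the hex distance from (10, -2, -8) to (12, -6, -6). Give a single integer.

|ax - bx| = |10 - 12| = 2
|ay - by| = |-2 - (-6)| = 4
|az - bz| = |-8 - (-6)| = 2
distance = (2 + 4 + 2) / 2 = 8 / 2 = 4

Answer: 4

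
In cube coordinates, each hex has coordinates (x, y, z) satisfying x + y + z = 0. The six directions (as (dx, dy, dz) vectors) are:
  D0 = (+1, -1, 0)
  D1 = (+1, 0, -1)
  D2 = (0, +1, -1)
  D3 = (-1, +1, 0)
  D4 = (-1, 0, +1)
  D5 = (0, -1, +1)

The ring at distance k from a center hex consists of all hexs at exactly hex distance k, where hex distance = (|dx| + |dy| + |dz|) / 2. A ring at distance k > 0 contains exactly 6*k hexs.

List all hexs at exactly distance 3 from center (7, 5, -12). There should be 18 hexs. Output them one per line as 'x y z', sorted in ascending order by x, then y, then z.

Answer: 4 5 -9
4 6 -10
4 7 -11
4 8 -12
5 4 -9
5 8 -13
6 3 -9
6 8 -14
7 2 -9
7 8 -15
8 2 -10
8 7 -15
9 2 -11
9 6 -15
10 2 -12
10 3 -13
10 4 -14
10 5 -15

Derivation:
Walk ring at distance 3 from (7, 5, -12):
Start at center + D4*3 = (4, 5, -9)
  hex 0: (4, 5, -9)
  hex 1: (5, 4, -9)
  hex 2: (6, 3, -9)
  hex 3: (7, 2, -9)
  hex 4: (8, 2, -10)
  hex 5: (9, 2, -11)
  hex 6: (10, 2, -12)
  hex 7: (10, 3, -13)
  hex 8: (10, 4, -14)
  hex 9: (10, 5, -15)
  hex 10: (9, 6, -15)
  hex 11: (8, 7, -15)
  hex 12: (7, 8, -15)
  hex 13: (6, 8, -14)
  hex 14: (5, 8, -13)
  hex 15: (4, 8, -12)
  hex 16: (4, 7, -11)
  hex 17: (4, 6, -10)
Sorted: 18 hexes.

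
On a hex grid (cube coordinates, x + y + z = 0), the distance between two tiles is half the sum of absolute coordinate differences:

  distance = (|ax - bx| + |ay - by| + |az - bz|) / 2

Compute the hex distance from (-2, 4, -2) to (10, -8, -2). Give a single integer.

|ax - bx| = |-2 - 10| = 12
|ay - by| = |4 - (-8)| = 12
|az - bz| = |-2 - (-2)| = 0
distance = (12 + 12 + 0) / 2 = 24 / 2 = 12

Answer: 12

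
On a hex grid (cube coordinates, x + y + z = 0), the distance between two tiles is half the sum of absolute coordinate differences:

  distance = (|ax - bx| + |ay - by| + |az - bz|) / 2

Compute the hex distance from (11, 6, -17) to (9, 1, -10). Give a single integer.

|ax - bx| = |11 - 9| = 2
|ay - by| = |6 - 1| = 5
|az - bz| = |-17 - (-10)| = 7
distance = (2 + 5 + 7) / 2 = 14 / 2 = 7

Answer: 7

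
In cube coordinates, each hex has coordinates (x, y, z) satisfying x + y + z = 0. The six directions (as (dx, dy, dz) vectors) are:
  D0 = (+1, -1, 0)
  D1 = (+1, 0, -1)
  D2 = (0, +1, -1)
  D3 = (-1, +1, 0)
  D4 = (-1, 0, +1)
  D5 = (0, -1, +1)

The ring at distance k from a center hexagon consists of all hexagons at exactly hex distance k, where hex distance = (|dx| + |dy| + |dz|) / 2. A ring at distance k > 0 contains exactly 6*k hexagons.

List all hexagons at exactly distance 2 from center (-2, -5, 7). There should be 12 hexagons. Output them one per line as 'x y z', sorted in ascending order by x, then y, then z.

Answer: -4 -5 9
-4 -4 8
-4 -3 7
-3 -6 9
-3 -3 6
-2 -7 9
-2 -3 5
-1 -7 8
-1 -4 5
0 -7 7
0 -6 6
0 -5 5

Derivation:
Walk ring at distance 2 from (-2, -5, 7):
Start at center + D4*2 = (-4, -5, 9)
  hex 0: (-4, -5, 9)
  hex 1: (-3, -6, 9)
  hex 2: (-2, -7, 9)
  hex 3: (-1, -7, 8)
  hex 4: (0, -7, 7)
  hex 5: (0, -6, 6)
  hex 6: (0, -5, 5)
  hex 7: (-1, -4, 5)
  hex 8: (-2, -3, 5)
  hex 9: (-3, -3, 6)
  hex 10: (-4, -3, 7)
  hex 11: (-4, -4, 8)
Sorted: 12 hexes.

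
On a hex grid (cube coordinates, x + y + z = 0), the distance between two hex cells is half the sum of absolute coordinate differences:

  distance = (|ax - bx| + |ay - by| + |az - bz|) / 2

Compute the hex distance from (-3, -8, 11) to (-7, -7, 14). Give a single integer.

|ax - bx| = |-3 - (-7)| = 4
|ay - by| = |-8 - (-7)| = 1
|az - bz| = |11 - 14| = 3
distance = (4 + 1 + 3) / 2 = 8 / 2 = 4

Answer: 4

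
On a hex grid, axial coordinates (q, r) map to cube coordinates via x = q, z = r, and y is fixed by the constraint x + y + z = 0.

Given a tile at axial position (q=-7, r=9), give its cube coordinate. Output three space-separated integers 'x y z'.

x = q = -7
z = r = 9
y = -x - z = -(-7) - (9) = -2

Answer: -7 -2 9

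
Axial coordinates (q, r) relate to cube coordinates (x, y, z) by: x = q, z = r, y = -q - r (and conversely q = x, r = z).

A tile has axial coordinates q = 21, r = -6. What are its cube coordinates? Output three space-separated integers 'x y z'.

x = q = 21
z = r = -6
y = -x - z = -(21) - (-6) = -15

Answer: 21 -15 -6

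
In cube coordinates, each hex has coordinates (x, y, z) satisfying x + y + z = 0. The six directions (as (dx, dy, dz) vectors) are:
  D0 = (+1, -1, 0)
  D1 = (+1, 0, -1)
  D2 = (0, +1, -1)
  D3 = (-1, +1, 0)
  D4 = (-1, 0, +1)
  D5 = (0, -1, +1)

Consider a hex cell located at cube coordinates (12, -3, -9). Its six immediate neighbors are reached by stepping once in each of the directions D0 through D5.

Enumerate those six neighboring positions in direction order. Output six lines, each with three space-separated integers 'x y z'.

Center: (12, -3, -9). Add each direction:
  D0: (12, -3, -9) + (1, -1, 0) = (13, -4, -9)
  D1: (12, -3, -9) + (1, 0, -1) = (13, -3, -10)
  D2: (12, -3, -9) + (0, 1, -1) = (12, -2, -10)
  D3: (12, -3, -9) + (-1, 1, 0) = (11, -2, -9)
  D4: (12, -3, -9) + (-1, 0, 1) = (11, -3, -8)
  D5: (12, -3, -9) + (0, -1, 1) = (12, -4, -8)

Answer: 13 -4 -9
13 -3 -10
12 -2 -10
11 -2 -9
11 -3 -8
12 -4 -8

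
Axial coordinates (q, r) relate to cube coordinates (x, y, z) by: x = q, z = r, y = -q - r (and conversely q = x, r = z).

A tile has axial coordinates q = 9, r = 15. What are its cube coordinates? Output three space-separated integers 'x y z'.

Answer: 9 -24 15

Derivation:
x = q = 9
z = r = 15
y = -x - z = -(9) - (15) = -24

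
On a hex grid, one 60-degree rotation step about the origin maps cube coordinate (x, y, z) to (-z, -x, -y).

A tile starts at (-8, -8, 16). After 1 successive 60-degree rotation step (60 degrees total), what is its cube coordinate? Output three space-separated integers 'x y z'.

Start: (-8, -8, 16)
Step 1: (-8, -8, 16) -> (-(16), -(-8), -(-8)) = (-16, 8, 8)

Answer: -16 8 8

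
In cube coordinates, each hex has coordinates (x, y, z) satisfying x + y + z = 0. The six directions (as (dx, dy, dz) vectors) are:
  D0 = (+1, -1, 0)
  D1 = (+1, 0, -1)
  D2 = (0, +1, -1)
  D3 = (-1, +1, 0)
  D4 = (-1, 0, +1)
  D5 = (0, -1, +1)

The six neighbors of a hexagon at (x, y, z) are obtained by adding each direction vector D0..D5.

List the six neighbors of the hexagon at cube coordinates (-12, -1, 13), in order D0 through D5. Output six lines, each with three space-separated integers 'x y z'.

Answer: -11 -2 13
-11 -1 12
-12 0 12
-13 0 13
-13 -1 14
-12 -2 14

Derivation:
Center: (-12, -1, 13). Add each direction:
  D0: (-12, -1, 13) + (1, -1, 0) = (-11, -2, 13)
  D1: (-12, -1, 13) + (1, 0, -1) = (-11, -1, 12)
  D2: (-12, -1, 13) + (0, 1, -1) = (-12, 0, 12)
  D3: (-12, -1, 13) + (-1, 1, 0) = (-13, 0, 13)
  D4: (-12, -1, 13) + (-1, 0, 1) = (-13, -1, 14)
  D5: (-12, -1, 13) + (0, -1, 1) = (-12, -2, 14)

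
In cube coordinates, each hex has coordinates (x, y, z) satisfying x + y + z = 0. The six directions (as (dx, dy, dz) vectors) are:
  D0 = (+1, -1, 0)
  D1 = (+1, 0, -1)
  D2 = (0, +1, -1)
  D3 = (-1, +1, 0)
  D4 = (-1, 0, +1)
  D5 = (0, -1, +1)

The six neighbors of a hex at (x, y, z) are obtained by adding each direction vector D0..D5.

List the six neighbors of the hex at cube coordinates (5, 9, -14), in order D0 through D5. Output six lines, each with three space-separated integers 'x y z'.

Answer: 6 8 -14
6 9 -15
5 10 -15
4 10 -14
4 9 -13
5 8 -13

Derivation:
Center: (5, 9, -14). Add each direction:
  D0: (5, 9, -14) + (1, -1, 0) = (6, 8, -14)
  D1: (5, 9, -14) + (1, 0, -1) = (6, 9, -15)
  D2: (5, 9, -14) + (0, 1, -1) = (5, 10, -15)
  D3: (5, 9, -14) + (-1, 1, 0) = (4, 10, -14)
  D4: (5, 9, -14) + (-1, 0, 1) = (4, 9, -13)
  D5: (5, 9, -14) + (0, -1, 1) = (5, 8, -13)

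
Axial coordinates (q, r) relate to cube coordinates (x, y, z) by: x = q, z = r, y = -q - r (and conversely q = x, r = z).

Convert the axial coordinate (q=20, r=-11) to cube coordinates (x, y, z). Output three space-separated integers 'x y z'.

Answer: 20 -9 -11

Derivation:
x = q = 20
z = r = -11
y = -x - z = -(20) - (-11) = -9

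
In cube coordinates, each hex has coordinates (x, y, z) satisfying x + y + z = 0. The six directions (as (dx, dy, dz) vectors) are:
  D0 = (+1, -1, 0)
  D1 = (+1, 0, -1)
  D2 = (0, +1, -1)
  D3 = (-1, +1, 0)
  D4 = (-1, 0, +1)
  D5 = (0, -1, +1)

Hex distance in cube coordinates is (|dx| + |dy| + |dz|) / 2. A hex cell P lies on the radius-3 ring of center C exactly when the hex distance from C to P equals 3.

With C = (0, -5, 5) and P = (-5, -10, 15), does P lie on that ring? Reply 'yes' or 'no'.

Answer: no

Derivation:
|px - cx| = |-5 - 0| = 5
|py - cy| = |-10 - (-5)| = 5
|pz - cz| = |15 - 5| = 10
distance = (5+5+10)/2 = 20/2 = 10
radius = 3; distance != radius -> no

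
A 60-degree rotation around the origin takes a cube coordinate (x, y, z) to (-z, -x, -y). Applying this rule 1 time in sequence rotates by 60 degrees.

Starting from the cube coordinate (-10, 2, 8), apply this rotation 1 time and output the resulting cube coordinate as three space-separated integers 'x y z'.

Start: (-10, 2, 8)
Step 1: (-10, 2, 8) -> (-(8), -(-10), -(2)) = (-8, 10, -2)

Answer: -8 10 -2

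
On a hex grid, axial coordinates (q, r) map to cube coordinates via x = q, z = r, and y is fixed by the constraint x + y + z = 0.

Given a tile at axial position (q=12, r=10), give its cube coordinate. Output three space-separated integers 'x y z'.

Answer: 12 -22 10

Derivation:
x = q = 12
z = r = 10
y = -x - z = -(12) - (10) = -22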